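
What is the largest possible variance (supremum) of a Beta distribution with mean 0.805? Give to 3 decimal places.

0.157

Var = μ(1−μ)/(α+β+1), which approaches μ(1−μ) as α+β → 0.
So the supremum is μ(1−μ) = 0.805×0.195 = 0.157.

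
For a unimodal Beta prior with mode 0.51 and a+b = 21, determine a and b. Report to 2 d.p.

a = 10.69, b = 10.31

Mode = (a−1)/(κ−2) with κ = a+b, so a−1 = 0.51·19 = 9.69.
a = 10.69; b = κ − a = 10.31.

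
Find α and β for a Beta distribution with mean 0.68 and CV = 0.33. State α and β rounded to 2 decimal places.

σ = CV·μ = 0.33×0.68 = 0.22440, so σ² = 0.050355.
s+1 = μ(1−μ)/σ² = 0.2176/0.050355 = 4.3213, so s = α+β = 3.3213.
α = μs = 2.26, β = (1−μ)s = 1.06.

α = 2.26, β = 1.06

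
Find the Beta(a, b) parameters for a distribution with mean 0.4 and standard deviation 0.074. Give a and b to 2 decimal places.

σ² = 0.074² = 0.005476.
With s = a+b, Var = μ(1−μ)/(s+1), so s+1 = (0.4×0.6)/0.005476 = 43.8276 and s = 42.8276.
a = μs = 17.13, b = (1−μ)s = 25.70.

a = 17.13, b = 25.70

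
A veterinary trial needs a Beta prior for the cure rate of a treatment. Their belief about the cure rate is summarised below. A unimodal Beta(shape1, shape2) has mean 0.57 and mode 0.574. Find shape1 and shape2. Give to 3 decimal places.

shape1 = 21.090, shape2 = 15.910

With s = shape1+shape2: μ = shape1/s and mode = (shape1−1)/(s−2). Eliminating shape1 = μs,
μs − 1 = m(s−2) ⇒ s(μ−m) = 1−2m ⇒ s = -0.148/-0.004 = 37.0000.
So shape1 = μs = 21.090, shape2 = (1−μ)s = 15.910.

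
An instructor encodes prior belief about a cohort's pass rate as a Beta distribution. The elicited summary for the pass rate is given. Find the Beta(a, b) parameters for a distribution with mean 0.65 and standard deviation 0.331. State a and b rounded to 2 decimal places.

First σ² = 0.109561. Setting a = μn, b = (1−μ)n with n = a+b,
μ(1−μ)/(n+1) = 0.109561 ⇒ n+1 = 0.2275/0.109561 = 2.0765 ⇒ n = 1.0765.
Hence a = 0.65×1.0765 = 0.70, b = 0.35×1.0765 = 0.38.

a = 0.70, b = 0.38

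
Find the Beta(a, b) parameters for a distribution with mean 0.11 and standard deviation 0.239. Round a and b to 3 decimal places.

First σ² = 0.057121. Setting a = μn, b = (1−μ)n with n = a+b,
μ(1−μ)/(n+1) = 0.057121 ⇒ n+1 = 0.0979/0.057121 = 1.7139 ⇒ n = 0.7139.
Hence a = 0.11×0.7139 = 0.079, b = 0.89×0.7139 = 0.635.

a = 0.079, b = 0.635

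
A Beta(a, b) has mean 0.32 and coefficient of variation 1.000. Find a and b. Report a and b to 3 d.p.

a = 0.360, b = 0.765

Var = (CV·μ)² = (1.000×0.32)² = 0.102400.
a+b = μ(1−μ)/Var − 1 = 0.2176/0.102400 − 1 = 1.1250.
Thus a = 0.32·1.1250 = 0.360 and b = 0.68·1.1250 = 0.765.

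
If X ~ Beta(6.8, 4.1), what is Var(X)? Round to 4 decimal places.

α+β = 10.9 and αβ = 27.88, so Var = αβ/[(α+β)²(α+β+1)] = 27.88/1413.839 = 0.0197.

0.0197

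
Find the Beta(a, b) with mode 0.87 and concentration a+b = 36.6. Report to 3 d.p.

Mode = (a−1)/(κ−2) with κ = a+b, so a−1 = 0.87·34.6 = 30.102.
a = 31.102; b = κ − a = 5.498.

a = 31.102, b = 5.498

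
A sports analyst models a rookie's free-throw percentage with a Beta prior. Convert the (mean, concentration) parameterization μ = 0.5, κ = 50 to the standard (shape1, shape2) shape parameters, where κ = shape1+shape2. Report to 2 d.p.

Split κ in proportion μ : (1−μ): shape1 = 0.5·50 = 25.00, shape2 = 50 − 25.00 = 25.00.

shape1 = 25.00, shape2 = 25.00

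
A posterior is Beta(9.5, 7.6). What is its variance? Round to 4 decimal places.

Var = αβ/[(α+β)²(α+β+1)] = (9.5×7.6)/(17.1²×18.1) = 72.20/5292.621 = 0.0136.

0.0136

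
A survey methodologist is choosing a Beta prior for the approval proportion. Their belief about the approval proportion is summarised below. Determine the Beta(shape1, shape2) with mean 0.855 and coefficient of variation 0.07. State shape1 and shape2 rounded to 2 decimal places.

shape1 = 28.74, shape2 = 4.87

Var = (CV·μ)² = (0.07×0.855)² = 0.003582.
shape1+shape2 = μ(1−μ)/Var − 1 = 0.123975/0.003582 − 1 = 33.6103.
Thus shape1 = 0.855·33.6103 = 28.74 and shape2 = 0.145·33.6103 = 4.87.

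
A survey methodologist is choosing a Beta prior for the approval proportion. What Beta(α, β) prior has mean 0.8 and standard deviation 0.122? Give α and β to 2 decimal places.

σ² = 0.122² = 0.014884.
With s = α+β, Var = μ(1−μ)/(s+1), so s+1 = (0.8×0.2)/0.014884 = 10.7498 and s = 9.7498.
α = μs = 7.80, β = (1−μ)s = 1.95.

α = 7.80, β = 1.95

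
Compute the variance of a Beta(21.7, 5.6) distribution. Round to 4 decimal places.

0.0058

μ = 21.7/27.3 = 0.794872; Var = μ(1−μ)/(α+β+1) = 0.1630506/28.3 = 0.0058.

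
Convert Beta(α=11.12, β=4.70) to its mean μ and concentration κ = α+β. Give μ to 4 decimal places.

μ = 0.7029, κ = 15.82

κ = α+β = 11.12+4.70 = 15.82; μ = α/κ = 11.12/15.82 = 0.7029.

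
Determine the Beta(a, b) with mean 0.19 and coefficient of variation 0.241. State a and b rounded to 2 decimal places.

σ = CV·μ = 0.241×0.19 = 0.04579, so σ² = 0.002097.
s+1 = μ(1−μ)/σ² = 0.1539/0.002097 = 73.4002, so s = a+b = 72.4002.
a = μs = 13.76, b = (1−μ)s = 58.64.

a = 13.76, b = 58.64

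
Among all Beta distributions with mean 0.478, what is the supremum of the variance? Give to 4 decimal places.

For fixed mean μ the Beta variance is μ(1−μ)/(α+β+1), increasing as α+β decreases.
Its least upper bound (not attained) is μ(1−μ) = 0.478·0.522 = 0.2495.

0.2495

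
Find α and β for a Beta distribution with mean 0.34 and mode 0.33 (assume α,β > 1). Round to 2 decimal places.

Let s = α+β. Mean gives α = μs = 0.34s; mode gives (α−1)/(s−2) = 0.33.
Substituting: 0.34s − 1 = 0.33(s−2) = 0.33s − 0.66, so 0.01s = 0.34 and s = 34.0000.
Then α = 0.34×34.0000 = 11.56 and β = s−α = 22.44.

α = 11.56, β = 22.44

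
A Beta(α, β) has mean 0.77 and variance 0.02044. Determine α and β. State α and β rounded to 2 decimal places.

α = 5.90, β = 1.76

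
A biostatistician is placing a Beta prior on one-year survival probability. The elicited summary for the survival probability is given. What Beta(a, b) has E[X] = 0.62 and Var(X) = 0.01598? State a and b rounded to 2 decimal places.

Write ν = a+b; then a = μν and Var = μ(1−μ)/(ν+1).
ν = μ(1−μ)/Var − 1 = 0.2356/0.01598 − 1 = 13.7434.
a = 0.62·13.7434 = 8.52, b = 0.38·13.7434 = 5.22.

a = 8.52, b = 5.22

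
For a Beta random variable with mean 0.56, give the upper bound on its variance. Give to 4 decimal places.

0.2464

Var = μ(1−μ)/(α+β+1), which approaches μ(1−μ) as α+β → 0.
So the supremum is μ(1−μ) = 0.56×0.44 = 0.2464.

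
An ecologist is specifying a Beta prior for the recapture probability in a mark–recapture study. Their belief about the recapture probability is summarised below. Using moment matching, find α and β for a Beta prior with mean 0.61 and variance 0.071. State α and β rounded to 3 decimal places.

α = 1.434, β = 0.917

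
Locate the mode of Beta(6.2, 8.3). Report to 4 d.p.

0.4160

The density x^(α−1)(1−x)^(β−1) is maximised at (α−1)/(α+β−2) = 5.2/12.5 = 0.4160.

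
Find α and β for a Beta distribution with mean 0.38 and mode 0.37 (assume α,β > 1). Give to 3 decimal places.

With s = α+β: μ = α/s and mode = (α−1)/(s−2). Eliminating α = μs,
μs − 1 = m(s−2) ⇒ s(μ−m) = 1−2m ⇒ s = 0.26/0.01 = 26.0000.
So α = μs = 9.880, β = (1−μ)s = 16.120.

α = 9.880, β = 16.120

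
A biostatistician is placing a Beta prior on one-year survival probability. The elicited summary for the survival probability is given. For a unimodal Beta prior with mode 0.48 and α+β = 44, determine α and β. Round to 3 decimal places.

Since the density peak of Beta(α,β) is at (α−1)/(α+β−2),
α = 1 + 0.48(44−2) = 21.160 and β = 44 − 21.160 = 22.840.

α = 21.160, β = 22.840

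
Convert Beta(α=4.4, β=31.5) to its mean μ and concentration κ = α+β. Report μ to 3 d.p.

κ = α+β = 4.4+31.5 = 35.9; μ = α/κ = 4.4/35.9 = 0.123.

μ = 0.123, κ = 35.9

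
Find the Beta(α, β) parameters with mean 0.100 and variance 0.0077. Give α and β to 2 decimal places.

Write ν = α+β; then α = μν and Var = μ(1−μ)/(ν+1).
ν = μ(1−μ)/Var − 1 = 0.090000/0.0077 − 1 = 10.6883.
α = 0.100·10.6883 = 1.07, β = 0.900·10.6883 = 9.62.

α = 1.07, β = 9.62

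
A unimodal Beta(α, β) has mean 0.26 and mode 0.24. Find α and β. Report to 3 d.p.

α = 6.760, β = 19.240

With s = α+β: μ = α/s and mode = (α−1)/(s−2). Eliminating α = μs,
μs − 1 = m(s−2) ⇒ s(μ−m) = 1−2m ⇒ s = 0.52/0.02 = 26.0000.
So α = μs = 6.760, β = (1−μ)s = 19.240.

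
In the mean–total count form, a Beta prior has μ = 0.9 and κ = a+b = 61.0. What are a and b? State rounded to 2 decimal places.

a = 54.90, b = 6.10

a = μκ = 0.9×61.0 = 54.90 and b = (1−μ)κ = 0.1×61.0 = 6.10.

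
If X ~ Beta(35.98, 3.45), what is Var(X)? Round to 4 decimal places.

μ = 35.98/39.43 = 0.912503; Var = μ(1−μ)/(α+β+1) = 0.0798411/40.43 = 0.0020.

0.0020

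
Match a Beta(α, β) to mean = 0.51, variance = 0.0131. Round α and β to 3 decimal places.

α = 9.219, β = 8.857

Write ν = α+β; then α = μν and Var = μ(1−μ)/(ν+1).
ν = μ(1−μ)/Var − 1 = 0.2499/0.0131 − 1 = 18.0763.
α = 0.51·18.0763 = 9.219, β = 0.49·18.0763 = 8.857.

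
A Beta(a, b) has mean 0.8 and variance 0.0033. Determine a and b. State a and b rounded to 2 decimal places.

By moment matching, a+b = μ(1−μ)/σ² − 1 = (0.8·0.2)/0.0033 − 1 = 48.4848 − 1 = 47.4848.
Since a/(a+b) = μ, a = 0.8·47.4848 = 37.99 and b = 0.2·47.4848 = 9.50.

a = 37.99, b = 9.50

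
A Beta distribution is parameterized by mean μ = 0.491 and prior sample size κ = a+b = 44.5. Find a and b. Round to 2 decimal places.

a = 21.85, b = 22.65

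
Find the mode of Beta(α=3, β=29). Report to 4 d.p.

0.0667

With α,β > 1, mode = (α−1)/(α+β−2) = 2/30 = 0.0667.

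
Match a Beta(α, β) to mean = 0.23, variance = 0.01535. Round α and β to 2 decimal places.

α = 2.42, β = 8.11

Let s = α+β. The Beta variance is μ(1−μ)/(s+1).
So s+1 = μ(1−μ)/σ² = (0.23×0.77)/0.01535 = 0.1771/0.01535 = 11.5375, giving s = 10.5375.
Then α = μs = 0.23×10.5375 = 2.42 and β = (1−μ)s = 0.77×10.5375 = 8.11.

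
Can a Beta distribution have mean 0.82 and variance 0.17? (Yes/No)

No

For any Beta, Var(X) < E[X]·(1−E[X]).
Here μ(1−μ) = 0.82×0.18 = 0.1476, and 0.17 ≥ 0.1476.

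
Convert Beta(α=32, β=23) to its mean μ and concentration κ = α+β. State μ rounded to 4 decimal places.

μ = 0.5818, κ = 55

κ = α+β = 32+23 = 55; μ = α/κ = 32/55 = 0.5818.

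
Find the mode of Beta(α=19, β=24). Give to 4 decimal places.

With α,β > 1, mode = (α−1)/(α+β−2) = 18/41 = 0.4390.

0.4390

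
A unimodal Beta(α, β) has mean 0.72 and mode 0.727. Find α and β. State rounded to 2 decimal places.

With s = α+β: μ = α/s and mode = (α−1)/(s−2). Eliminating α = μs,
μs − 1 = m(s−2) ⇒ s(μ−m) = 1−2m ⇒ s = -0.454/-0.007 = 64.8571.
So α = μs = 46.70, β = (1−μ)s = 18.16.

α = 46.70, β = 18.16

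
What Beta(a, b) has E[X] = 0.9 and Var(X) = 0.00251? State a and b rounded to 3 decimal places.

Write ν = a+b; then a = μν and Var = μ(1−μ)/(ν+1).
ν = μ(1−μ)/Var − 1 = 0.09/0.00251 − 1 = 34.8566.
a = 0.9·34.8566 = 31.371, b = 0.1·34.8566 = 3.486.

a = 31.371, b = 3.486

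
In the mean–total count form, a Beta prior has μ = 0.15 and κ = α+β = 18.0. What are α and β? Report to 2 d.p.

Split κ in proportion μ : (1−μ): α = 0.15·18.0 = 2.70, β = 18.0 − 2.70 = 15.30.

α = 2.70, β = 15.30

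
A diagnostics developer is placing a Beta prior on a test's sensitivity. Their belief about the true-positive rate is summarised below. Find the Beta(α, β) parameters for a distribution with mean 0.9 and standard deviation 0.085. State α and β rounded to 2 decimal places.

α = 10.31, β = 1.15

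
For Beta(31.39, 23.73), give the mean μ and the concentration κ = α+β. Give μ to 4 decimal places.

μ = 0.5695, κ = 55.12

κ = α+β = 31.39+23.73 = 55.12; μ = α/κ = 31.39/55.12 = 0.5695.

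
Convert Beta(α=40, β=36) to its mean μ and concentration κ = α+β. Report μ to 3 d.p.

μ = 0.526, κ = 76

κ = α+β = 40+36 = 76; μ = α/κ = 40/76 = 0.526.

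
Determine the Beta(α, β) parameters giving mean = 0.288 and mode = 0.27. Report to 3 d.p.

Let s = α+β. Mean gives α = μs = 0.288s; mode gives (α−1)/(s−2) = 0.27.
Substituting: 0.288s − 1 = 0.27(s−2) = 0.27s − 0.54, so 0.018s = 0.46 and s = 25.5556.
Then α = 0.288×25.5556 = 7.360 and β = s−α = 18.196.

α = 7.360, β = 18.196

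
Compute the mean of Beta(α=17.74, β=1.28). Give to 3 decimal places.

0.933

E[X] = α/(α+β) = 17.74/19.02 = 0.933.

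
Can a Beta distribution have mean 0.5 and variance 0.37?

For any Beta, Var(X) < E[X]·(1−E[X]).
Here μ(1−μ) = 0.5×0.5 = 0.25, and 0.37 ≥ 0.25.

No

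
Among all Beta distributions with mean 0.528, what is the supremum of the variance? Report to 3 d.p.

0.249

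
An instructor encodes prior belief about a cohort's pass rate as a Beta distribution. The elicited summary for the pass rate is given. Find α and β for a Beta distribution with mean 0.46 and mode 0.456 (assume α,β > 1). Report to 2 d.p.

With s = α+β: μ = α/s and mode = (α−1)/(s−2). Eliminating α = μs,
μs − 1 = m(s−2) ⇒ s(μ−m) = 1−2m ⇒ s = 0.088/0.004 = 22.0000.
So α = μs = 10.12, β = (1−μ)s = 11.88.

α = 10.12, β = 11.88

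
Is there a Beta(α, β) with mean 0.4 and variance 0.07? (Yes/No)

Yes

For any Beta, Var(X) < E[X]·(1−E[X]).
Here μ(1−μ) = 0.4×0.6 = 0.24, and 0.07 < 0.24.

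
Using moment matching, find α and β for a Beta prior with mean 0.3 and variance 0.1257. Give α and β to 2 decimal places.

By moment matching, α+β = μ(1−μ)/σ² − 1 = (0.3·0.7)/0.1257 − 1 = 1.6706 − 1 = 0.6706.
Since α/(α+β) = μ, α = 0.3·0.6706 = 0.20 and β = 0.7·0.6706 = 0.47.

α = 0.20, β = 0.47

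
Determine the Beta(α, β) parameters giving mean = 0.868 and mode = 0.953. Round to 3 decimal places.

Let s = α+β. Mean gives α = μs = 0.868s; mode gives (α−1)/(s−2) = 0.953.
Substituting: 0.868s − 1 = 0.953(s−2) = 0.953s − 1.906, so -0.085s = -0.906 and s = 10.6588.
Then α = 0.868×10.6588 = 9.252 and β = s−α = 1.407.

α = 9.252, β = 1.407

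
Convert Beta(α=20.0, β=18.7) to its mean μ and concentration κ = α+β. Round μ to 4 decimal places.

μ = 0.5168, κ = 38.7

κ = α+β = 20.0+18.7 = 38.7; μ = α/κ = 20.0/38.7 = 0.5168.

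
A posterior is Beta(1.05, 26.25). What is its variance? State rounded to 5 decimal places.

0.00131

α+β = 27.30 and αβ = 27.5625, so Var = αβ/[(α+β)²(α+β+1)] = 27.5625/21091.707000 = 0.00131.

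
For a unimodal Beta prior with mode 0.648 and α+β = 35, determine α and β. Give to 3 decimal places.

α = 22.384, β = 12.616

Mode = (α−1)/(κ−2) with κ = α+β, so α−1 = 0.648·33 = 21.384.
α = 22.384; β = κ − α = 12.616.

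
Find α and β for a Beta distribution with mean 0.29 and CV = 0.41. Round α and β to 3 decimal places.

σ = CV·μ = 0.41×0.29 = 0.11890, so σ² = 0.014137.
s+1 = μ(1−μ)/σ² = 0.2059/0.014137 = 14.5644, so s = α+β = 13.5644.
α = μs = 3.934, β = (1−μ)s = 9.631.

α = 3.934, β = 9.631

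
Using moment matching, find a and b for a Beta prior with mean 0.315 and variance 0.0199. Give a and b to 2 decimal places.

a = 3.10, b = 6.74

By moment matching, a+b = μ(1−μ)/σ² − 1 = (0.315·0.685)/0.0199 − 1 = 10.8430 − 1 = 9.8430.
Since a/(a+b) = μ, a = 0.315·9.8430 = 3.10 and b = 0.685·9.8430 = 6.74.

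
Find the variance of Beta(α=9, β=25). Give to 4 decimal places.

μ = 9/34 = 0.264706; Var = μ(1−μ)/(α+β+1) = 0.1946367/35 = 0.0056.

0.0056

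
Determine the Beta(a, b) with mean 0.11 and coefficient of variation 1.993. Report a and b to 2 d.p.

a = 0.11, b = 0.92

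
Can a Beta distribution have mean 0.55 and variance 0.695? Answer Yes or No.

No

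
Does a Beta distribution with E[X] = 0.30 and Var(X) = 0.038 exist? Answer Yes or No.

For any Beta, Var(X) < E[X]·(1−E[X]).
Here μ(1−μ) = 0.30×0.70 = 0.2100, and 0.038 < 0.2100.

Yes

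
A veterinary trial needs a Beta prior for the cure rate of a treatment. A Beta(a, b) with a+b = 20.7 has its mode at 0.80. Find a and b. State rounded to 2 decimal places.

a = 15.96, b = 4.74

Mode = (a−1)/(κ−2) with κ = a+b, so a−1 = 0.80·18.7 = 14.96.
a = 15.96; b = κ − a = 4.74.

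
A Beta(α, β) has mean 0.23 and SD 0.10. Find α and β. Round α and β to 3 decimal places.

α = 3.843, β = 12.867

First σ² = 0.0100. Setting α = μn, β = (1−μ)n with n = α+β,
μ(1−μ)/(n+1) = 0.0100 ⇒ n+1 = 0.1771/0.0100 = 17.7100 ⇒ n = 16.7100.
Hence α = 0.23×16.7100 = 3.843, β = 0.77×16.7100 = 12.867.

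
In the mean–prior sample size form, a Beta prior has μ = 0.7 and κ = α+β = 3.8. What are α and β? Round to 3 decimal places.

Split κ in proportion μ : (1−μ): α = 0.7·3.8 = 2.660, β = 3.8 − 2.660 = 1.140.

α = 2.660, β = 1.140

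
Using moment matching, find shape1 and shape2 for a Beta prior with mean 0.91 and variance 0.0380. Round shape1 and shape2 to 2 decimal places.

shape1 = 1.05, shape2 = 0.10

Write ν = shape1+shape2; then shape1 = μν and Var = μ(1−μ)/(ν+1).
ν = μ(1−μ)/Var − 1 = 0.0819/0.0380 − 1 = 1.1553.
shape1 = 0.91·1.1553 = 1.05, shape2 = 0.09·1.1553 = 0.10.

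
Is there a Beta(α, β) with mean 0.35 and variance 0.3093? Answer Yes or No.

No

A Beta with mean μ has variance μ(1−μ)/(α+β+1) < μ(1−μ).
Here μ(1−μ) = 0.35×0.65 = 0.2275, and 0.3093 ≥ 0.2275.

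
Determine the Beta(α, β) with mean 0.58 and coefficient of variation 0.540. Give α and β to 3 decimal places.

σ = CV·μ = 0.540×0.58 = 0.31320, so σ² = 0.098094.
s+1 = μ(1−μ)/σ² = 0.2436/0.098094 = 2.4833, so s = α+β = 1.4833.
α = μs = 0.860, β = (1−μ)s = 0.623.

α = 0.860, β = 0.623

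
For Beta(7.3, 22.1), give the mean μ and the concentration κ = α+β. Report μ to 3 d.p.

μ = 0.248, κ = 29.4

κ = α+β = 7.3+22.1 = 29.4; μ = α/κ = 7.3/29.4 = 0.248.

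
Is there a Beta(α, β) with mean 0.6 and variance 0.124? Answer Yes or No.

Yes

The Beta variance bound is σ² < μ(1−μ).
Here μ(1−μ) = 0.6×0.4 = 0.24, and 0.124 < 0.24.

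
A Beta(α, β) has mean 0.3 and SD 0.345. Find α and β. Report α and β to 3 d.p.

α = 0.229, β = 0.535

σ² = 0.345² = 0.119025.
With s = α+β, Var = μ(1−μ)/(s+1), so s+1 = (0.3×0.7)/0.119025 = 1.7643 and s = 0.7643.
α = μs = 0.229, β = (1−μ)s = 0.535.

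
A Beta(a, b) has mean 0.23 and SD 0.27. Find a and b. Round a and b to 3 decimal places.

σ² = 0.27² = 0.0729.
With s = a+b, Var = μ(1−μ)/(s+1), so s+1 = (0.23×0.77)/0.0729 = 2.4294 and s = 1.4294.
a = μs = 0.329, b = (1−μ)s = 1.101.

a = 0.329, b = 1.101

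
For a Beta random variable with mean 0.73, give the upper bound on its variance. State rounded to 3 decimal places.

0.197

For fixed mean μ the Beta variance is μ(1−μ)/(α+β+1), increasing as α+β decreases.
Its least upper bound (not attained) is μ(1−μ) = 0.73·0.27 = 0.197.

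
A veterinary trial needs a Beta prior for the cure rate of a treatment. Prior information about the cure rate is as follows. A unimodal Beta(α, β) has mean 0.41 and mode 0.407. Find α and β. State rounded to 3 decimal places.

With s = α+β: μ = α/s and mode = (α−1)/(s−2). Eliminating α = μs,
μs − 1 = m(s−2) ⇒ s(μ−m) = 1−2m ⇒ s = 0.186/0.003 = 62.0000.
So α = μs = 25.420, β = (1−μ)s = 36.580.

α = 25.420, β = 36.580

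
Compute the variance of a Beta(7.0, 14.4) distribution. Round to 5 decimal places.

0.00983

μ = 7.0/21.4 = 0.327103; Var = μ(1−μ)/(α+β+1) = 0.2201066/22.4 = 0.00983.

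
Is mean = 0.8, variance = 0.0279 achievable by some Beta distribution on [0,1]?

Yes

The Beta variance bound is σ² < μ(1−μ).
Here μ(1−μ) = 0.8×0.2 = 0.16, and 0.0279 < 0.16.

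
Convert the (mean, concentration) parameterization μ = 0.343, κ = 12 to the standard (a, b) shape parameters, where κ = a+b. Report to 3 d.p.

a = μκ = 0.343×12 = 4.116 and b = (1−μ)κ = 0.657×12 = 7.884.

a = 4.116, b = 7.884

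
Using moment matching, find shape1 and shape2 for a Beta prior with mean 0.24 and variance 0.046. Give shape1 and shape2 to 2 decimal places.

shape1 = 0.71, shape2 = 2.25

Write ν = shape1+shape2; then shape1 = μν and Var = μ(1−μ)/(ν+1).
ν = μ(1−μ)/Var − 1 = 0.1824/0.046 − 1 = 2.9652.
shape1 = 0.24·2.9652 = 0.71, shape2 = 0.76·2.9652 = 2.25.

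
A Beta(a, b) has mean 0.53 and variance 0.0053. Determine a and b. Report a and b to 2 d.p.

Write ν = a+b; then a = μν and Var = μ(1−μ)/(ν+1).
ν = μ(1−μ)/Var − 1 = 0.2491/0.0053 − 1 = 46.0000.
a = 0.53·46.0000 = 24.38, b = 0.47·46.0000 = 21.62.

a = 24.38, b = 21.62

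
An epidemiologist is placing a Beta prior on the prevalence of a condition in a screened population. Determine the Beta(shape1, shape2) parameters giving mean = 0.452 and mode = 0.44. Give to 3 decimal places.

With s = shape1+shape2: μ = shape1/s and mode = (shape1−1)/(s−2). Eliminating shape1 = μs,
μs − 1 = m(s−2) ⇒ s(μ−m) = 1−2m ⇒ s = 0.12/0.012 = 10.0000.
So shape1 = μs = 4.520, shape2 = (1−μ)s = 5.480.

shape1 = 4.520, shape2 = 5.480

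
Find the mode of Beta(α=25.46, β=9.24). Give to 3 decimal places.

With α,β > 1, mode = (α−1)/(α+β−2) = 24.46/32.70 = 0.748.

0.748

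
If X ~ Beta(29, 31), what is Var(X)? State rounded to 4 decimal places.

0.0041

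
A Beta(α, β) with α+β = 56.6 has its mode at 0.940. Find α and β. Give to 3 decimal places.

For α,β>1 the mode is (α−1)/(α+β−2), so α = mode·(κ−2)+1 = 0.940×54.6+1 = 52.324.
And β = (1−mode)·(κ−2)+1 = 0.060×54.6+1 = 4.276.

α = 52.324, β = 4.276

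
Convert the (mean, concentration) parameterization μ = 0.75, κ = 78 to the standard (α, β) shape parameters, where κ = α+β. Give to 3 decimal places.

α = 58.500, β = 19.500

Split κ in proportion μ : (1−μ): α = 0.75·78 = 58.500, β = 78 − 58.500 = 19.500.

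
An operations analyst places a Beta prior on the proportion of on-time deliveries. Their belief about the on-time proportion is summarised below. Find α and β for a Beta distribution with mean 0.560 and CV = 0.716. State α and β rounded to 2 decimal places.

α = 0.30, β = 0.23

σ = CV·μ = 0.716×0.560 = 0.40096, so σ² = 0.160769.
s+1 = μ(1−μ)/σ² = 0.246400/0.160769 = 1.5326, so s = α+β = 0.5326.
α = μs = 0.30, β = (1−μ)s = 0.23.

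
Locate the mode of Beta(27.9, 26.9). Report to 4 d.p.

With α,β > 1, mode = (α−1)/(α+β−2) = 26.9/52.8 = 0.5095.

0.5095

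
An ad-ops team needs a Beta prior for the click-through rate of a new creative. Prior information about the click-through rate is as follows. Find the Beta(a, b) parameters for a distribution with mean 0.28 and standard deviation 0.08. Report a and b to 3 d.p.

a = 8.540, b = 21.960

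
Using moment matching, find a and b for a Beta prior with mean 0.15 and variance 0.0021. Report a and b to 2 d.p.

Write ν = a+b; then a = μν and Var = μ(1−μ)/(ν+1).
ν = μ(1−μ)/Var − 1 = 0.1275/0.0021 − 1 = 59.7143.
a = 0.15·59.7143 = 8.96, b = 0.85·59.7143 = 50.76.

a = 8.96, b = 50.76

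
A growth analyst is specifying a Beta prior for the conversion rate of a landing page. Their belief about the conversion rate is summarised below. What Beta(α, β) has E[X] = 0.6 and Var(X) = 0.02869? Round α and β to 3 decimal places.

Write ν = α+β; then α = μν and Var = μ(1−μ)/(ν+1).
ν = μ(1−μ)/Var − 1 = 0.24/0.02869 − 1 = 7.3653.
α = 0.6·7.3653 = 4.419, β = 0.4·7.3653 = 2.946.

α = 4.419, β = 2.946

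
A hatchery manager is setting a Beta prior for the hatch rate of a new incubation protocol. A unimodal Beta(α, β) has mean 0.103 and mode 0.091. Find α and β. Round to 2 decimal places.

α = 7.02, β = 61.15

With s = α+β: μ = α/s and mode = (α−1)/(s−2). Eliminating α = μs,
μs − 1 = m(s−2) ⇒ s(μ−m) = 1−2m ⇒ s = 0.818/0.012 = 68.1667.
So α = μs = 7.02, β = (1−μ)s = 61.15.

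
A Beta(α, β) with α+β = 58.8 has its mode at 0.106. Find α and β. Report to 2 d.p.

α = 7.02, β = 51.78

For α,β>1 the mode is (α−1)/(α+β−2), so α = mode·(κ−2)+1 = 0.106×56.8+1 = 7.02.
And β = (1−mode)·(κ−2)+1 = 0.894×56.8+1 = 51.78.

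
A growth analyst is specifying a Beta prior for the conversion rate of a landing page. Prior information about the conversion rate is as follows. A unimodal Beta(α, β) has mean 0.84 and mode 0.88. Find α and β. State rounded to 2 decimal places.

α = 15.96, β = 3.04

With s = α+β: μ = α/s and mode = (α−1)/(s−2). Eliminating α = μs,
μs − 1 = m(s−2) ⇒ s(μ−m) = 1−2m ⇒ s = -0.76/-0.04 = 19.0000.
So α = μs = 15.96, β = (1−μ)s = 3.04.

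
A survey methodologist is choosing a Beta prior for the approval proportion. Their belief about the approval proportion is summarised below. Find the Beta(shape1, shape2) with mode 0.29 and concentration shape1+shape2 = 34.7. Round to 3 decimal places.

shape1 = 10.483, shape2 = 24.217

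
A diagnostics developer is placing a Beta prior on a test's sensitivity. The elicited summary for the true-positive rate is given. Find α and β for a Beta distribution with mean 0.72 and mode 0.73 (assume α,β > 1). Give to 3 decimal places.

α = 33.120, β = 12.880

Let s = α+β. Mean gives α = μs = 0.72s; mode gives (α−1)/(s−2) = 0.73.
Substituting: 0.72s − 1 = 0.73(s−2) = 0.73s − 1.46, so -0.01s = -0.46 and s = 46.0000.
Then α = 0.72×46.0000 = 33.120 and β = s−α = 12.880.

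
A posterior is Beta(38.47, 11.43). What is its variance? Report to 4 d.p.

0.0035

α+β = 49.90 and αβ = 439.7121, so Var = αβ/[(α+β)²(α+β+1)] = 439.7121/126741.509000 = 0.0035.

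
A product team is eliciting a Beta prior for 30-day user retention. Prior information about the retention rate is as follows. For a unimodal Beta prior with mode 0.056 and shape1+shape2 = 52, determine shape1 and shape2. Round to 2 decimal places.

For shape1,shape2>1 the mode is (shape1−1)/(shape1+shape2−2), so shape1 = mode·(κ−2)+1 = 0.056×50+1 = 3.80.
And shape2 = (1−mode)·(κ−2)+1 = 0.944×50+1 = 48.20.

shape1 = 3.80, shape2 = 48.20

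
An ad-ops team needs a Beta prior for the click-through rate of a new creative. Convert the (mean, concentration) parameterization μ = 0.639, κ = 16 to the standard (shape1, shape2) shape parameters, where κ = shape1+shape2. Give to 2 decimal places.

shape1 = 10.22, shape2 = 5.78

Split κ in proportion μ : (1−μ): shape1 = 0.639·16 = 10.22, shape2 = 16 − 10.22 = 5.78.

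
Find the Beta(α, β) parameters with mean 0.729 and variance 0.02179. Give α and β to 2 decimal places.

α = 5.88, β = 2.19

Let s = α+β. The Beta variance is μ(1−μ)/(s+1).
So s+1 = μ(1−μ)/σ² = (0.729×0.271)/0.02179 = 0.197559/0.02179 = 9.0665, giving s = 8.0665.
Then α = μs = 0.729×8.0665 = 5.88 and β = (1−μ)s = 0.271×8.0665 = 2.19.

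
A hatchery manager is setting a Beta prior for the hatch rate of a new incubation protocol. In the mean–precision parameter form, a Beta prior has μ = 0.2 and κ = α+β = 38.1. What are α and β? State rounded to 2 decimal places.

α = μκ = 0.2×38.1 = 7.62 and β = (1−μ)κ = 0.8×38.1 = 30.48.

α = 7.62, β = 30.48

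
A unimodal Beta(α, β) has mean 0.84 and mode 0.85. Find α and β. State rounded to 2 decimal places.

α = 58.80, β = 11.20

With s = α+β: μ = α/s and mode = (α−1)/(s−2). Eliminating α = μs,
μs − 1 = m(s−2) ⇒ s(μ−m) = 1−2m ⇒ s = -0.70/-0.01 = 70.0000.
So α = μs = 58.80, β = (1−μ)s = 11.20.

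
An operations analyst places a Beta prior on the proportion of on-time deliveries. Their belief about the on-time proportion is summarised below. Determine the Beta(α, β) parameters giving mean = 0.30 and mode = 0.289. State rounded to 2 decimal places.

Let s = α+β. Mean gives α = μs = 0.30s; mode gives (α−1)/(s−2) = 0.289.
Substituting: 0.30s − 1 = 0.289(s−2) = 0.289s − 0.578, so 0.011s = 0.422 and s = 38.3636.
Then α = 0.30×38.3636 = 11.51 and β = s−α = 26.85.

α = 11.51, β = 26.85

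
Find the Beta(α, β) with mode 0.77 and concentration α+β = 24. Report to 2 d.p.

Mode = (α−1)/(κ−2) with κ = α+β, so α−1 = 0.77·22 = 16.94.
α = 17.94; β = κ − α = 6.06.

α = 17.94, β = 6.06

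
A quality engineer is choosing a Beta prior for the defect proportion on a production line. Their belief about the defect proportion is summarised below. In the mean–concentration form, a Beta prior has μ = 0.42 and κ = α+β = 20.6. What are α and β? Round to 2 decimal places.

α = 8.65, β = 11.95

Split κ in proportion μ : (1−μ): α = 0.42·20.6 = 8.65, β = 20.6 − 8.65 = 11.95.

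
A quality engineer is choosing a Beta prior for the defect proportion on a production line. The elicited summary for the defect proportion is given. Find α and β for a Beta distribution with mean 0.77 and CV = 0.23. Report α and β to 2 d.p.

α = 3.58, β = 1.07

σ = CV·μ = 0.23×0.77 = 0.17710, so σ² = 0.031364.
s+1 = μ(1−μ)/σ² = 0.1771/0.031364 = 5.6465, so s = α+β = 4.6465.
α = μs = 3.58, β = (1−μ)s = 1.07.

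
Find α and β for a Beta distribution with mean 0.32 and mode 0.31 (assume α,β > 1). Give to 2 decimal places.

Let s = α+β. Mean gives α = μs = 0.32s; mode gives (α−1)/(s−2) = 0.31.
Substituting: 0.32s − 1 = 0.31(s−2) = 0.31s − 0.62, so 0.01s = 0.38 and s = 38.0000.
Then α = 0.32×38.0000 = 12.16 and β = s−α = 25.84.

α = 12.16, β = 25.84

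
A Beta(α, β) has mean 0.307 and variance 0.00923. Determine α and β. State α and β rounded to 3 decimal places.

α = 6.769, β = 15.281

Let s = α+β. The Beta variance is μ(1−μ)/(s+1).
So s+1 = μ(1−μ)/σ² = (0.307×0.693)/0.00923 = 0.212751/0.00923 = 23.0499, giving s = 22.0499.
Then α = μs = 0.307×22.0499 = 6.769 and β = (1−μ)s = 0.693×22.0499 = 15.281.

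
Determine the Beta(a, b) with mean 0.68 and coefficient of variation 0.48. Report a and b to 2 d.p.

σ = CV·μ = 0.48×0.68 = 0.32640, so σ² = 0.106537.
s+1 = μ(1−μ)/σ² = 0.2176/0.106537 = 2.0425, so s = a+b = 1.0425.
a = μs = 0.71, b = (1−μ)s = 0.33.

a = 0.71, b = 0.33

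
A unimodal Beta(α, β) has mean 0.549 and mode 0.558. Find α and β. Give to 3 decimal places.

α = 7.076, β = 5.813

With s = α+β: μ = α/s and mode = (α−1)/(s−2). Eliminating α = μs,
μs − 1 = m(s−2) ⇒ s(μ−m) = 1−2m ⇒ s = -0.116/-0.009 = 12.8889.
So α = μs = 7.076, β = (1−μ)s = 5.813.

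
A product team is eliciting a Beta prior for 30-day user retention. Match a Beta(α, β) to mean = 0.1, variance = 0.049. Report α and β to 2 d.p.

Write ν = α+β; then α = μν and Var = μ(1−μ)/(ν+1).
ν = μ(1−μ)/Var − 1 = 0.09/0.049 − 1 = 0.8367.
α = 0.1·0.8367 = 0.08, β = 0.9·0.8367 = 0.75.

α = 0.08, β = 0.75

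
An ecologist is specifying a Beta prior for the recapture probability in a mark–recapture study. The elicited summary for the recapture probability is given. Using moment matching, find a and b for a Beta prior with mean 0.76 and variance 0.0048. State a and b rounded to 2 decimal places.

By moment matching, a+b = μ(1−μ)/σ² − 1 = (0.76·0.24)/0.0048 − 1 = 38.0000 − 1 = 37.0000.
Since a/(a+b) = μ, a = 0.76·37.0000 = 28.12 and b = 0.24·37.0000 = 8.88.

a = 28.12, b = 8.88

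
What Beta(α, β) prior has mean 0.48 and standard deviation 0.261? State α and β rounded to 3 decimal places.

α = 1.279, β = 1.385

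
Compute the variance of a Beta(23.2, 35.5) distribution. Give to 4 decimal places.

0.0040

μ = 23.2/58.7 = 0.395230; Var = μ(1−μ)/(α+β+1) = 0.2390232/59.7 = 0.0040.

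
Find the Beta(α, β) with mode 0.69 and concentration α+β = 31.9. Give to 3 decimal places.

α = 21.631, β = 10.269

Mode = (α−1)/(κ−2) with κ = α+β, so α−1 = 0.69·29.9 = 20.631.
α = 21.631; β = κ − α = 10.269.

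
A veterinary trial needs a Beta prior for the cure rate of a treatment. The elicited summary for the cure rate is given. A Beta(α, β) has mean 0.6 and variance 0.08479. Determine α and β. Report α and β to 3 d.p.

α = 1.098, β = 0.732

By moment matching, α+β = μ(1−μ)/σ² − 1 = (0.6·0.4)/0.08479 − 1 = 2.8305 − 1 = 1.8305.
Since α/(α+β) = μ, α = 0.6·1.8305 = 1.098 and β = 0.4·1.8305 = 0.732.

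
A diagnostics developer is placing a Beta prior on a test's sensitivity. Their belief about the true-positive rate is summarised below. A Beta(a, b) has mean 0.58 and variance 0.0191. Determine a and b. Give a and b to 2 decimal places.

Write ν = a+b; then a = μν and Var = μ(1−μ)/(ν+1).
ν = μ(1−μ)/Var − 1 = 0.2436/0.0191 − 1 = 11.7539.
a = 0.58·11.7539 = 6.82, b = 0.42·11.7539 = 4.94.

a = 6.82, b = 4.94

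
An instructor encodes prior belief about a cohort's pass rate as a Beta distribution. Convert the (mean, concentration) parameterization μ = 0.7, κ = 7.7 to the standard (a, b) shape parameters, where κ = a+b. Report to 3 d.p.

a = 5.390, b = 2.310

Split κ in proportion μ : (1−μ): a = 0.7·7.7 = 5.390, b = 7.7 − 5.390 = 2.310.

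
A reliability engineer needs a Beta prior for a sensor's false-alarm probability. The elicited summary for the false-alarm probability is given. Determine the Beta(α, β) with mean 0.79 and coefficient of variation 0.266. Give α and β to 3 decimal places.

α = 2.178, β = 0.579

Var = (CV·μ)² = (0.266×0.79)² = 0.044159.
α+β = μ(1−μ)/Var − 1 = 0.1659/0.044159 − 1 = 2.7569.
Thus α = 0.79·2.7569 = 2.178 and β = 0.21·2.7569 = 0.579.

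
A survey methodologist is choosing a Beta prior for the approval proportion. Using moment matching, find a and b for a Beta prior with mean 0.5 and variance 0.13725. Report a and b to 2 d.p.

a = 0.41, b = 0.41

Let s = a+b. The Beta variance is μ(1−μ)/(s+1).
So s+1 = μ(1−μ)/σ² = (0.5×0.5)/0.13725 = 0.25/0.13725 = 1.8215, giving s = 0.8215.
Then a = μs = 0.5×0.8215 = 0.41 and b = (1−μ)s = 0.5×0.8215 = 0.41.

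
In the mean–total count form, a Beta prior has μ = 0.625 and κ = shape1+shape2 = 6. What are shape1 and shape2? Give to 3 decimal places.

shape1 = 3.750, shape2 = 2.250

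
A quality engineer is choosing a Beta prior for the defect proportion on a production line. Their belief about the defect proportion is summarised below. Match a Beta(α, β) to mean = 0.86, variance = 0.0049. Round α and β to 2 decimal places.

By moment matching, α+β = μ(1−μ)/σ² − 1 = (0.86·0.14)/0.0049 − 1 = 24.5714 − 1 = 23.5714.
Since α/(α+β) = μ, α = 0.86·23.5714 = 20.27 and β = 0.14·23.5714 = 3.30.

α = 20.27, β = 3.30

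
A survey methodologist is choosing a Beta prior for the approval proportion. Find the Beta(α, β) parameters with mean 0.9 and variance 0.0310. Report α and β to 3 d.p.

By moment matching, α+β = μ(1−μ)/σ² − 1 = (0.9·0.1)/0.0310 − 1 = 2.9032 − 1 = 1.9032.
Since α/(α+β) = μ, α = 0.9·1.9032 = 1.713 and β = 0.1·1.9032 = 0.190.

α = 1.713, β = 0.190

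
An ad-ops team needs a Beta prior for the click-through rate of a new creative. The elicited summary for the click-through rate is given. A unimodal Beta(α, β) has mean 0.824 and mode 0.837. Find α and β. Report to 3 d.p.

With s = α+β: μ = α/s and mode = (α−1)/(s−2). Eliminating α = μs,
μs − 1 = m(s−2) ⇒ s(μ−m) = 1−2m ⇒ s = -0.674/-0.013 = 51.8462.
So α = μs = 42.721, β = (1−μ)s = 9.125.

α = 42.721, β = 9.125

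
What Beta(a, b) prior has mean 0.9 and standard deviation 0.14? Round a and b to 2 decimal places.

Variance = 0.14² = 0.0196. The moment-matching identity a+b = μ(1−μ)/Var − 1 gives
a+b = 0.09/0.0196 − 1 = 3.5918, so a = μ·3.5918 = 3.23 and b = (1−μ)·3.5918 = 0.36.

a = 3.23, b = 0.36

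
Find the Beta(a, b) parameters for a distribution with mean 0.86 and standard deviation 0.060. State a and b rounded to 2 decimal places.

Variance = 0.060² = 0.003600. The moment-matching identity a+b = μ(1−μ)/Var − 1 gives
a+b = 0.1204/0.003600 − 1 = 32.4444, so a = μ·32.4444 = 27.90 and b = (1−μ)·32.4444 = 4.54.

a = 27.90, b = 4.54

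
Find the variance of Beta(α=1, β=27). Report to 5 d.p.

0.00119

μ = 1/28 = 0.035714; Var = μ(1−μ)/(α+β+1) = 0.0344388/29 = 0.00119.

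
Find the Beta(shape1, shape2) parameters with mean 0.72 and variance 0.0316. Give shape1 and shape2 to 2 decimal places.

shape1 = 3.87, shape2 = 1.51

By moment matching, shape1+shape2 = μ(1−μ)/σ² − 1 = (0.72·0.28)/0.0316 − 1 = 6.3797 − 1 = 5.3797.
Since shape1/(shape1+shape2) = μ, shape1 = 0.72·5.3797 = 3.87 and shape2 = 0.28·5.3797 = 1.51.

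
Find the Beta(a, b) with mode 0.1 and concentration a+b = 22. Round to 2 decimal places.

For a,b>1 the mode is (a−1)/(a+b−2), so a = mode·(κ−2)+1 = 0.1×20+1 = 3.00.
And b = (1−mode)·(κ−2)+1 = 0.9×20+1 = 19.00.

a = 3.00, b = 19.00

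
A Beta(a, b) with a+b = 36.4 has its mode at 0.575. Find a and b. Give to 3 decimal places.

For a,b>1 the mode is (a−1)/(a+b−2), so a = mode·(κ−2)+1 = 0.575×34.4+1 = 20.780.
And b = (1−mode)·(κ−2)+1 = 0.425×34.4+1 = 15.620.

a = 20.780, b = 15.620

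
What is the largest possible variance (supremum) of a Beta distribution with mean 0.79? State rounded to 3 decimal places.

0.166

Var = μ(1−μ)/(α+β+1), which approaches μ(1−μ) as α+β → 0.
So the supremum is μ(1−μ) = 0.79×0.21 = 0.166.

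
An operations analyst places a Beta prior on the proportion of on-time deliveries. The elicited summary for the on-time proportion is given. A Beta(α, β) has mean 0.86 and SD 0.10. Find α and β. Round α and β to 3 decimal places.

First σ² = 0.0100. Setting α = μn, β = (1−μ)n with n = α+β,
μ(1−μ)/(n+1) = 0.0100 ⇒ n+1 = 0.1204/0.0100 = 12.0400 ⇒ n = 11.0400.
Hence α = 0.86×11.0400 = 9.494, β = 0.14×11.0400 = 1.546.

α = 9.494, β = 1.546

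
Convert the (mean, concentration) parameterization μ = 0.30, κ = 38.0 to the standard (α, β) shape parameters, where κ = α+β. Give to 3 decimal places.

Split κ in proportion μ : (1−μ): α = 0.30·38.0 = 11.400, β = 38.0 − 11.400 = 26.600.

α = 11.400, β = 26.600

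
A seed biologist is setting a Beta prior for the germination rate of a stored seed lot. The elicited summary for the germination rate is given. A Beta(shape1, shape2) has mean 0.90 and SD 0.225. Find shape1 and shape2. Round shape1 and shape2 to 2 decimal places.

σ² = 0.225² = 0.050625.
With s = shape1+shape2, Var = μ(1−μ)/(s+1), so s+1 = (0.90×0.10)/0.050625 = 1.7778 and s = 0.7778.
shape1 = μs = 0.70, shape2 = (1−μ)s = 0.08.

shape1 = 0.70, shape2 = 0.08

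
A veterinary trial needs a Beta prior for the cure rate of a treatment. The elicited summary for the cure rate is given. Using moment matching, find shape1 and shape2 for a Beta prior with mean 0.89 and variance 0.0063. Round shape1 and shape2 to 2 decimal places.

shape1 = 12.94, shape2 = 1.60

By moment matching, shape1+shape2 = μ(1−μ)/σ² − 1 = (0.89·0.11)/0.0063 − 1 = 15.5397 − 1 = 14.5397.
Since shape1/(shape1+shape2) = μ, shape1 = 0.89·14.5397 = 12.94 and shape2 = 0.11·14.5397 = 1.60.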